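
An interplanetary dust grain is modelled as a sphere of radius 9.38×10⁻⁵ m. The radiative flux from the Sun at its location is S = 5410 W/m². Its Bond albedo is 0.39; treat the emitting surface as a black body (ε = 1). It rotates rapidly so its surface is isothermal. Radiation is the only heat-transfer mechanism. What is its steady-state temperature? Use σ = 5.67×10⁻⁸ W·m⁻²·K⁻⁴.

T ≈ 347 K

At equilibrium, absorbed power = emitted power.
Absorbing cross-section = πr² = 2.764×10⁻⁸ m²; emitting surface = 4πr² = 1.106×10⁻⁷ m² (ratio 4).
(1−a)S·A_cross = εσ·A_surf·T⁴  ⇒  T⁴ = (1−a)S/(4σ).
T⁴ = 0.610·5410/(4·5.67×10⁻⁸) = 1.455×10¹⁰ K⁴.
T = (1.455×10¹⁰)^(1/4).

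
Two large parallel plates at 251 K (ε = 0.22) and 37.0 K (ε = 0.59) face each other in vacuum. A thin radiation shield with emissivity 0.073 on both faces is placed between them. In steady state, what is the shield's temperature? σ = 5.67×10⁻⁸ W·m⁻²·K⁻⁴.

T_s ≈ 206 K

In steady state the net flux on the hot side equals that on the cold side.
σ(T₁⁴−T_s⁴)/D₁ = σ(T_s⁴−T₂⁴)/D₂, with D₁ = 1/ε₁+1/ε_s−1 = 17.24, D₂ = 1/ε_s+1/ε₂−1 = 14.39.
Solve for T_s⁴: T_s⁴ = (D₂·T₁⁴ + D₁·T₂⁴)/(D₁+D₂) = 1.807×10⁹ K⁴.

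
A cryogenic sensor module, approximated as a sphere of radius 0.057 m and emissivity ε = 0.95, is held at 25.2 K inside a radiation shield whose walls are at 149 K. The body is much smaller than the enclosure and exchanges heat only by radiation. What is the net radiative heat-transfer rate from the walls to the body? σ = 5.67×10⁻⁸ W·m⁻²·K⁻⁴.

For a small grey body in a large enclosure: P_net = εσA(T_body⁴ − T_wall⁴).
A = 4πr² = 0.04083 m²; T_body⁴ − T_wall⁴ = 4.033×10⁵ − 4.929×10⁸ = -4.925×10⁸ K⁴.
|P_net| = 0.95·5.67×10⁻⁸·0.04083·4.925×10⁸.

P_net ≈ 1.08 W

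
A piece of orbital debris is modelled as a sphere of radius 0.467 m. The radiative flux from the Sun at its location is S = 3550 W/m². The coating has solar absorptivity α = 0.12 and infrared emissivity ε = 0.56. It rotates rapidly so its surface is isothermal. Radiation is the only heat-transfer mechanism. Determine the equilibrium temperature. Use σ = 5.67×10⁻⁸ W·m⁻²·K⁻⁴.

At equilibrium, absorbed power = emitted power.
Absorbing cross-section = πr² = 0.6851 m²; emitting surface = 4πr² = 2.741 m² (ratio 4).
αS·A_cross = εσ·A_surf·T⁴  ⇒  T⁴ = αS/(ε·4σ).
T⁴ = 0.120·3550/(0.56·4·5.67×10⁻⁸) = 3.354×10⁹ K⁴.
T = (3.354×10⁹)^(1/4).

T ≈ 241 K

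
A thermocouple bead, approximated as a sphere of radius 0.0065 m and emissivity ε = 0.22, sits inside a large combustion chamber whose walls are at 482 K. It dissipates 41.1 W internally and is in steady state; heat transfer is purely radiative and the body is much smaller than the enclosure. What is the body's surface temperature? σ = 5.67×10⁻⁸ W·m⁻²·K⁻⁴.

T ≈ 1580 K

For a small grey body in a large enclosure, net radiated power = εσA(T⁴ − T_w⁴).
Steady state: P = εσA(T⁴ − T_w⁴) with A = 4πr² = 5.309×10⁻⁴ m².
T⁴ = P/(εσA) + T_w⁴ = 41.1/(0.22·5.67×10⁻⁸·5.309×10⁻⁴) + (482)⁴
    = 6.206×10¹² + 5.397×10¹⁰ = 6.260×10¹² K⁴.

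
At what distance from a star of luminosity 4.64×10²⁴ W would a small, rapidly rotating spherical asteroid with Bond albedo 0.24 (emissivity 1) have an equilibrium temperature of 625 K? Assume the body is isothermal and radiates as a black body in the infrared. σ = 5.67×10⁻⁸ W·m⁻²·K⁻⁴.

For an isothermal black-emitting sphere, (1−a)S·πr² = σ·4πr²·T⁴ ⇒ S = 4σT⁴/(1−a).
S = 4·5.67×10⁻⁸·(625)⁴/0.760 = 45540 W/m².
Flux falls as S = L/(4πd²), so d = √(L/(4πS)) = √(4.64×10²⁴/(4π·45540)).

d ≈ 2.85×10⁹ m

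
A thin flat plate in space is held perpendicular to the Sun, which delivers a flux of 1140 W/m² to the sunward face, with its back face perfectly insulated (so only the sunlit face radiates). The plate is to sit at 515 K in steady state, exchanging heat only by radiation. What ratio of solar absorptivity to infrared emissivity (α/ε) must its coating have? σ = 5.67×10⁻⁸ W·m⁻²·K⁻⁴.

α/ε ≈ 3.50

Balance: αS·A = εσ·1A·T⁴ ⇒ α/ε = σT⁴/S.
α/ε = 5.67×10⁻⁸·(515)⁴/1140 = 5.67×10⁻⁸·7.034×10¹⁰/1140.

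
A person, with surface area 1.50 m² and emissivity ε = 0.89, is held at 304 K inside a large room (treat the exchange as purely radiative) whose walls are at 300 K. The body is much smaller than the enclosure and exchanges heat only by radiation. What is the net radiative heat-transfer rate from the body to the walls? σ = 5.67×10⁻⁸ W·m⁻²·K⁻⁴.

P_net ≈ 33.4 W

For a small grey body in a large enclosure: P_net = εσA(T_body⁴ − T_wall⁴).
A = 1.50 m²; T_body⁴ − T_wall⁴ = 8.541×10⁹ − 8.100×10⁹ = 4.407×10⁸ K⁴.
|P_net| = 0.89·5.67×10⁻⁸·1.500·4.407×10⁸.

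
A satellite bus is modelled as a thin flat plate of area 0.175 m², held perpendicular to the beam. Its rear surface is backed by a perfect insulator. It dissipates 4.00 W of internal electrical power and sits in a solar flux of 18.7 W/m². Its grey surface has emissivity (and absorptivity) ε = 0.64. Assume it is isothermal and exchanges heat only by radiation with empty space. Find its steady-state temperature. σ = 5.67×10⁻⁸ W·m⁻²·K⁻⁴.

T ≈ 176 K

At steady state, absorbed solar power + internal power = radiated power.
Absorbed: α·S·A_cross = 0.64·18.7·0.1750 = 2.094 W (cross-section A).
Total input = 2.094 + 4.00 = 6.094 W.
Radiated: εσ·A_surf·T⁴ with A_surf = A = 0.1750 m².
T⁴ = 6.094/(0.64·5.67×10⁻⁸·0.1750) = 9.597×10⁸ K⁴.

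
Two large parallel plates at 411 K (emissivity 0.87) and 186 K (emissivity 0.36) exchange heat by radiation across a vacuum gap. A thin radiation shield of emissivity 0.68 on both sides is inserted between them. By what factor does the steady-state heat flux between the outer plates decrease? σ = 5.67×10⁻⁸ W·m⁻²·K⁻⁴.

Without shield: q₀ = σΔ(T⁴)/(1/ε₁+1/ε₂−1) with denominator 2.927.
With shield the two gaps are in series; the resistances add: (1/ε₁+1/ε_s−1)+(1/ε_s+1/ε₂−1) = 1.620+3.248 = 4.868.
Heat-flux ratio q₀/q = 4.868/2.927.

factor ≈ 1.66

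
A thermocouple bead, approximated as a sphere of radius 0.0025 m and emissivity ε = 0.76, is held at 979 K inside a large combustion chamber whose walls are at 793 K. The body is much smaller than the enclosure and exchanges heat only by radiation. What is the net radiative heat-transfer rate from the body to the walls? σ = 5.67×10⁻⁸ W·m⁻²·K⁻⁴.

P_net ≈ 1.77 W

For a small grey body in a large enclosure: P_net = εσA(T_body⁴ − T_wall⁴).
A = 4πr² = 7.854×10⁻⁵ m²; T_body⁴ − T_wall⁴ = 9.186×10¹¹ − 3.955×10¹¹ = 5.232×10¹¹ K⁴.
|P_net| = 0.76·5.67×10⁻⁸·7.854×10⁻⁵·5.232×10¹¹.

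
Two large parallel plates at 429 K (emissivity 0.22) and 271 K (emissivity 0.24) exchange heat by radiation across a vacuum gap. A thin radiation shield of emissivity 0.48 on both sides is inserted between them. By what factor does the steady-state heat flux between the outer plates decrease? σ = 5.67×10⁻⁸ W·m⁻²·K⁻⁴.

factor ≈ 1.41

Without shield: q₀ = σΔ(T⁴)/(1/ε₁+1/ε₂−1) with denominator 7.712.
With shield the two gaps are in series; the resistances add: (1/ε₁+1/ε_s−1)+(1/ε_s+1/ε₂−1) = 5.629+5.250 = 10.88.
Heat-flux ratio q₀/q = 10.88/7.712.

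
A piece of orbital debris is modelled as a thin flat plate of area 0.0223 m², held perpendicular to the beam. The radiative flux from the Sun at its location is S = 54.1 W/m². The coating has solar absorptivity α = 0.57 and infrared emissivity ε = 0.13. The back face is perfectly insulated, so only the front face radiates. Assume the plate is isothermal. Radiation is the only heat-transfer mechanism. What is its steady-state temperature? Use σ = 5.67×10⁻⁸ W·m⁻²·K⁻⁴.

T ≈ 254 K

At equilibrium, absorbed power = emitted power.
Absorbing cross-section = A = 0.02230 m²; emitting surface = A = 0.02230 m² (ratio 1).
αS·A_cross = εσ·A_surf·T⁴  ⇒  T⁴ = αS/(ε·1σ).
T⁴ = 0.570·54.1/(0.13·1·5.67×10⁻⁸) = 4.184×10⁹ K⁴.
T = (4.184×10⁹)^(1/4).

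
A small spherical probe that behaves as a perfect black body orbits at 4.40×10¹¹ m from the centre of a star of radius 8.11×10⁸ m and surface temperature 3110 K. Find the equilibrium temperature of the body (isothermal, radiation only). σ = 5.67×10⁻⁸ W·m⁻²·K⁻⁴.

The star's surface emits σT_*⁴; at distance d the flux is S = σT_*⁴(R_*/d)².
S = 5.67×10⁻⁸·(3110)⁴·(8.11×10⁸/4.40×10¹¹)² = 18.02 W/m².
For an isothermal sphere T⁴ = (1−a)S/(4σ) = 7.945×10⁷ K⁴.

T ≈ 94.4 K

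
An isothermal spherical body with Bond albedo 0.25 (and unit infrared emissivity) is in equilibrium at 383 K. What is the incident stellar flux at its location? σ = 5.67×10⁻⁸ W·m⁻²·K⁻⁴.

S ≈ 6510 W/m²

(1−a)S·πr² = σ·4πr²·T⁴ ⇒ S = 4σT⁴/(1−a).
S = 4·5.67×10⁻⁸·2.152×10¹⁰/0.750.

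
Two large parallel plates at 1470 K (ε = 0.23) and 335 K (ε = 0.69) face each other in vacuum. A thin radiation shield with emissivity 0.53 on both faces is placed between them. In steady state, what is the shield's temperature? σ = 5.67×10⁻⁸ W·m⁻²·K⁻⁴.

In steady state the net flux on the hot side equals that on the cold side.
σ(T₁⁴−T_s⁴)/D₁ = σ(T_s⁴−T₂⁴)/D₂, with D₁ = 1/ε₁+1/ε_s−1 = 5.235, D₂ = 1/ε_s+1/ε₂−1 = 2.336.
Solve for T_s⁴: T_s⁴ = (D₂·T₁⁴ + D₁·T₂⁴)/(D₁+D₂) = 1.450×10¹² K⁴.

T_s ≈ 1100 K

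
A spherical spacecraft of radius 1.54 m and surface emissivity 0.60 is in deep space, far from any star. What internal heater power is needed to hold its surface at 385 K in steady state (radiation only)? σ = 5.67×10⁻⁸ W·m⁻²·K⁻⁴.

P = εσ·4πr²·T⁴.
4πr² = 29.80 m²; T⁴ = 2.197×10¹⁰ K⁴.
P = 0.60·5.67×10⁻⁸·29.80·2.197×10¹⁰.

P ≈ 22300 W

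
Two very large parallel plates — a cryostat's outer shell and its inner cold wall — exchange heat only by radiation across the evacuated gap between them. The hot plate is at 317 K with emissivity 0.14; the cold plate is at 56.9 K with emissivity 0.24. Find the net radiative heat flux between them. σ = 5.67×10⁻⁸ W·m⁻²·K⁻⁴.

For two infinite grey parallel plates, q = σ(T₁⁴ − T₂⁴)/(1/ε₁ + 1/ε₂ − 1).
T₁⁴ − T₂⁴ = 1.010×10¹⁰ − 1.048×10⁷ = 1.009×10¹⁰ K⁴.
1/ε₁ + 1/ε₂ − 1 = 7.143 + 4.167 − 1 = 10.31.
q = 5.67×10⁻⁸ × 1.009×10¹⁰ / 10.31.

q ≈ 55.5 W/m²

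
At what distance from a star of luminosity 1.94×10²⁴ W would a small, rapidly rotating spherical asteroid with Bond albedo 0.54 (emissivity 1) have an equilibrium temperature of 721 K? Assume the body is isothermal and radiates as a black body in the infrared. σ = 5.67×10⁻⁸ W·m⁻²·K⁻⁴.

For an isothermal black-emitting sphere, (1−a)S·πr² = σ·4πr²·T⁴ ⇒ S = 4σT⁴/(1−a).
S = 4·5.67×10⁻⁸·(721)⁴/0.460 = 1.332×10⁵ W/m².
Flux falls as S = L/(4πd²), so d = √(L/(4πS)) = √(1.94×10²⁴/(4π·1.332×10⁵)).

d ≈ 1.08×10⁹ m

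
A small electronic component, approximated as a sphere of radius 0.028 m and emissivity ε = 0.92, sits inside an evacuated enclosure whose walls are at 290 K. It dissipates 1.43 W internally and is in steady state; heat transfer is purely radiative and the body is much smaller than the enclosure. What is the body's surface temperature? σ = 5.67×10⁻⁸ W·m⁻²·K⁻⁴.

For a small grey body in a large enclosure, net radiated power = εσA(T⁴ − T_w⁴).
Steady state: P = εσA(T⁴ − T_w⁴) with A = 4πr² = 0.009852 m².
T⁴ = P/(εσA) + T_w⁴ = 1.43/(0.92·5.67×10⁻⁸·0.009852) + (290)⁴
    = 2.783×10⁹ + 7.073×10⁹ = 9.855×10⁹ K⁴.

T ≈ 315 K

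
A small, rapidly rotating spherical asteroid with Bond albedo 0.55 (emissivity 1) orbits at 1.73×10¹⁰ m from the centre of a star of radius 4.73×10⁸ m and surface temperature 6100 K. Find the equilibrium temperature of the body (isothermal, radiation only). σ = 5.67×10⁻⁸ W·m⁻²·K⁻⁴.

The star's surface emits σT_*⁴; at distance d the flux is S = σT_*⁴(R_*/d)².
S = 5.67×10⁻⁸·(6100)⁴·(4.73×10⁸/1.73×10¹⁰)² = 58690 W/m².
For an isothermal sphere T⁴ = (1−a)S/(4σ) = 1.164×10¹¹ K⁴.

T ≈ 584 K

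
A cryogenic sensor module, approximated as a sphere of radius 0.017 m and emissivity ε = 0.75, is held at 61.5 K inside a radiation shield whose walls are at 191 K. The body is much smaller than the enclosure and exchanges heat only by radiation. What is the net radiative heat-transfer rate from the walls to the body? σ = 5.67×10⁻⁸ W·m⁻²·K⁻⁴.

P_net ≈ 0.203 W

For a small grey body in a large enclosure: P_net = εσA(T_body⁴ − T_wall⁴).
A = 4πr² = 0.003632 m²; T_body⁴ − T_wall⁴ = 1.431×10⁷ − 1.331×10⁹ = -1.317×10⁹ K⁴.
|P_net| = 0.75·5.67×10⁻⁸·0.003632·1.317×10⁹.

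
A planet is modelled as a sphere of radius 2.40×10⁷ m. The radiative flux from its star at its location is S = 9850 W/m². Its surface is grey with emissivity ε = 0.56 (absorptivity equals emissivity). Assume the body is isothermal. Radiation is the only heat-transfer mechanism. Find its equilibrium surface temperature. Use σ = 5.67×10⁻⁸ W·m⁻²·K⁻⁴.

T ≈ 457 K

At equilibrium, absorbed power = emitted power.
Absorbing cross-section = πr² = 1.810×10¹⁵ m²; emitting surface = 4πr² = 7.238×10¹⁵ m² (ratio 4).
εS·A_cross = εσ·A_surf·T⁴  ⇒  T⁴ = S/(4σ)   (ε cancels).
T⁴ = 9850/(4·5.67×10⁻⁸) = 4.343×10¹⁰ K⁴.
T = (4.343×10¹⁰)^(1/4).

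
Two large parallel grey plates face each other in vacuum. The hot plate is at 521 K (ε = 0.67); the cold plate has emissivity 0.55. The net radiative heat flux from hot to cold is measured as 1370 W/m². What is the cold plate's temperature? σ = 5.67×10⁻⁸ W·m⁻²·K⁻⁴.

q = σ(T₁⁴ − T₂⁴)/(1/ε₁ + 1/ε₂ − 1); denominator = 2.311.
T₂⁴ = T₁⁴ − q·(1/ε₁+1/ε₂−1)/σ = 7.368×10¹⁰ − 1370·2.311/5.67×10⁻⁸
    = 1.785×10¹⁰ K⁴.

T₂ ≈ 366 K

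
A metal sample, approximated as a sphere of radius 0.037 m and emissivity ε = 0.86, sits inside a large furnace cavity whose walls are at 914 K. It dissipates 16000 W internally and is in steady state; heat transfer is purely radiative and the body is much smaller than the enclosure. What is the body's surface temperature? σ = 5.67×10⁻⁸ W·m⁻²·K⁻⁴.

For a small grey body in a large enclosure, net radiated power = εσA(T⁴ − T_w⁴).
Steady state: P = εσA(T⁴ − T_w⁴) with A = 4πr² = 0.01720 m².
T⁴ = P/(εσA) + T_w⁴ = 16000/(0.86·5.67×10⁻⁸·0.01720) + (914)⁴
    = 1.907×10¹³ + 6.979×10¹¹ = 1.977×10¹³ K⁴.

T ≈ 2110 K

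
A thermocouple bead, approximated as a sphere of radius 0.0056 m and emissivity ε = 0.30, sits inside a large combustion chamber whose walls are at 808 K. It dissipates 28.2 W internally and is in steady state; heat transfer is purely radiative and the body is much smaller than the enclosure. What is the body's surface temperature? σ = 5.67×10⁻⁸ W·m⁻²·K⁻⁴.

For a small grey body in a large enclosure, net radiated power = εσA(T⁴ − T_w⁴).
Steady state: P = εσA(T⁴ − T_w⁴) with A = 4πr² = 3.941×10⁻⁴ m².
T⁴ = P/(εσA) + T_w⁴ = 28.2/(0.30·5.67×10⁻⁸·3.941×10⁻⁴) + (808)⁴
    = 4.207×10¹² + 4.262×10¹¹ = 4.633×10¹² K⁴.

T ≈ 1470 K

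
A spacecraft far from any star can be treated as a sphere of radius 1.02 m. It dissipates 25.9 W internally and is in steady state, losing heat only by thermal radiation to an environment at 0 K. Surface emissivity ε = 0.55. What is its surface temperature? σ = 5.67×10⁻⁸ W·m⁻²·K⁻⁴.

T ≈ 89.3 K

Steady state: internal power = radiated power, P = εσA T⁴.
Radiating area A = 4πr² = 13.07 m².
T⁴ = P/(εσA) = 25.9/(0.55·5.67×10⁻⁸·13.07) = 6.352×10⁷ K⁴.
T = (6.352×10⁷)^(1/4).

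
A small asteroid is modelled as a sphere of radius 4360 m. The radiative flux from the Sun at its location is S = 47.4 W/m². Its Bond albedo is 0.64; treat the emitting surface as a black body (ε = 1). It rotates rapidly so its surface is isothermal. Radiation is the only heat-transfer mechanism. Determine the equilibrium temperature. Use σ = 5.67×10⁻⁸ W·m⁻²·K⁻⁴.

At equilibrium, absorbed power = emitted power.
Absorbing cross-section = πr² = 5.972×10⁷ m²; emitting surface = 4πr² = 2.389×10⁸ m² (ratio 4).
(1−a)S·A_cross = εσ·A_surf·T⁴  ⇒  T⁴ = (1−a)S/(4σ).
T⁴ = 0.360·47.4/(4·5.67×10⁻⁸) = 7.524×10⁷ K⁴.
T = (7.524×10⁷)^(1/4).

T ≈ 93.1 K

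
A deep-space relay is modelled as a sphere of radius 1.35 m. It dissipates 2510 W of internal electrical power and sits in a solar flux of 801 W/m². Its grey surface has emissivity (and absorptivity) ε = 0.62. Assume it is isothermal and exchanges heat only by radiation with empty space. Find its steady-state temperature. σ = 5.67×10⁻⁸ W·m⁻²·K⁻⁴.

At steady state, absorbed solar power + internal power = radiated power.
Absorbed: α·S·A_cross = 0.62·801·5.726 = 2843 W (cross-section πr²).
Total input = 2843 + 2510 = 5353 W.
Radiated: εσ·A_surf·T⁴ with A_surf = 4πr² = 22.90 m².
T⁴ = 5353/(0.62·5.67×10⁻⁸·22.90) = 6.649×10⁹ K⁴.

T ≈ 286 K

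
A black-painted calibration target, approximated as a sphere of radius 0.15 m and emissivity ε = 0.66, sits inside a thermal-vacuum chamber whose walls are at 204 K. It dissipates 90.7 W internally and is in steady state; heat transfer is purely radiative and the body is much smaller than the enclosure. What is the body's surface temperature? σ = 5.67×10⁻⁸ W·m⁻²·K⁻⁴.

For a small grey body in a large enclosure, net radiated power = εσA(T⁴ − T_w⁴).
Steady state: P = εσA(T⁴ − T_w⁴) with A = 4πr² = 0.2827 m².
T⁴ = P/(εσA) + T_w⁴ = 90.7/(0.66·5.67×10⁻⁸·0.2827) + (204)⁴
    = 8.572×10⁹ + 1.732×10⁹ = 1.030×10¹⁰ K⁴.

T ≈ 319 K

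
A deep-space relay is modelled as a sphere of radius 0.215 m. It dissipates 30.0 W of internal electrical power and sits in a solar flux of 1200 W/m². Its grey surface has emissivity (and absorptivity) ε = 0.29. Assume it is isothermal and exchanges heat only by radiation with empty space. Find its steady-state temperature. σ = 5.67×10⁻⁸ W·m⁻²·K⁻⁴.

T ≈ 303 K

At steady state, absorbed solar power + internal power = radiated power.
Absorbed: α·S·A_cross = 0.29·1200·0.1452 = 50.54 W (cross-section πr²).
Total input = 50.54 + 30.0 = 80.54 W.
Radiated: εσ·A_surf·T⁴ with A_surf = 4πr² = 0.5809 m².
T⁴ = 80.54/(0.29·5.67×10⁻⁸·0.5809) = 8.432×10⁹ K⁴.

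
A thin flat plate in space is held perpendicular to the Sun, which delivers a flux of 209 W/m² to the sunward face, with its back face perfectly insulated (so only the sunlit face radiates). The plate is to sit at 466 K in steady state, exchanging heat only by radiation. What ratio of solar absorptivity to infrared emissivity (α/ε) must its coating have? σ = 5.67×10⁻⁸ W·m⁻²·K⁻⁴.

Balance: αS·A = εσ·1A·T⁴ ⇒ α/ε = σT⁴/S.
α/ε = 5.67×10⁻⁸·(466)⁴/209 = 5.67×10⁻⁸·4.716×10¹⁰/209.

α/ε ≈ 12.8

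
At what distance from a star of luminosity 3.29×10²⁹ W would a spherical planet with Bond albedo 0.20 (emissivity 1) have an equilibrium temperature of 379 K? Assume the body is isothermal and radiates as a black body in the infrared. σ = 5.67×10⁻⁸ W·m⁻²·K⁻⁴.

d ≈ 2.12×10¹² m

For an isothermal black-emitting sphere, (1−a)S·πr² = σ·4πr²·T⁴ ⇒ S = 4σT⁴/(1−a).
S = 4·5.67×10⁻⁸·(379)⁴/0.800 = 5849 W/m².
Flux falls as S = L/(4πd²), so d = √(L/(4πS)) = √(3.29×10²⁹/(4π·5849)).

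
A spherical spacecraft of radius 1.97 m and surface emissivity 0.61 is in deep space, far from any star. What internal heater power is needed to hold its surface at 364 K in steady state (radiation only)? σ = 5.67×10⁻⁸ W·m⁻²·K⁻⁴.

P = εσ·4πr²·T⁴.
4πr² = 48.77 m²; T⁴ = 1.756×10¹⁰ K⁴.
P = 0.61·5.67×10⁻⁸·48.77·1.756×10¹⁰.

P ≈ 29600 W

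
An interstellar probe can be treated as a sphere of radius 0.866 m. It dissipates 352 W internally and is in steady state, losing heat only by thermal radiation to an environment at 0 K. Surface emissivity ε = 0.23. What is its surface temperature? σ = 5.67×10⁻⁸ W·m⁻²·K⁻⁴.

Steady state: internal power = radiated power, P = εσA T⁴.
Radiating area A = 4πr² = 9.424 m².
T⁴ = P/(εσA) = 352/(0.23·5.67×10⁻⁸·9.424) = 2.864×10⁹ K⁴.
T = (2.864×10⁹)^(1/4).

T ≈ 231 K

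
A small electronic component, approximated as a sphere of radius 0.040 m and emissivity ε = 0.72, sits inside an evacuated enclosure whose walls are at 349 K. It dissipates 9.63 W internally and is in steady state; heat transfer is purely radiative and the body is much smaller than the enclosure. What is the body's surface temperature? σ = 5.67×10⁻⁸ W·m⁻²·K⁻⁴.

T ≈ 404 K

For a small grey body in a large enclosure, net radiated power = εσA(T⁴ − T_w⁴).
Steady state: P = εσA(T⁴ − T_w⁴) with A = 4πr² = 0.02011 m².
T⁴ = P/(εσA) + T_w⁴ = 9.63/(0.72·5.67×10⁻⁸·0.02011) + (349)⁴
    = 1.173×10¹⁰ + 1.484×10¹⁰ = 2.657×10¹⁰ K⁴.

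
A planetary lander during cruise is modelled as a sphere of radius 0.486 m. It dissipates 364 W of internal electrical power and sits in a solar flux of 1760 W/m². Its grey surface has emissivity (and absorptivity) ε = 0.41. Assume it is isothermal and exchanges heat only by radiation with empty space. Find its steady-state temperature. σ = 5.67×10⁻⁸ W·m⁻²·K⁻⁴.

T ≈ 338 K

At steady state, absorbed solar power + internal power = radiated power.
Absorbed: α·S·A_cross = 0.41·1760·0.7420 = 535.5 W (cross-section πr²).
Total input = 535.5 + 364 = 899.5 W.
Radiated: εσ·A_surf·T⁴ with A_surf = 4πr² = 2.968 m².
T⁴ = 899.5/(0.41·5.67×10⁻⁸·2.968) = 1.304×10¹⁰ K⁴.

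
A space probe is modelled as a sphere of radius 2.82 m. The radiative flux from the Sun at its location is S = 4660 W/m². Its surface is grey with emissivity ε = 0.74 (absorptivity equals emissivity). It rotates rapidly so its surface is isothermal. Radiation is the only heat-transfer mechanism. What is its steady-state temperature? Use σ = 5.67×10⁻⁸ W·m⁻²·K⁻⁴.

T ≈ 379 K

At equilibrium, absorbed power = emitted power.
Absorbing cross-section = πr² = 24.98 m²; emitting surface = 4πr² = 99.93 m² (ratio 4).
εS·A_cross = εσ·A_surf·T⁴  ⇒  T⁴ = S/(4σ)   (ε cancels).
T⁴ = 4660/(4·5.67×10⁻⁸) = 2.055×10¹⁰ K⁴.
T = (2.055×10¹⁰)^(1/4).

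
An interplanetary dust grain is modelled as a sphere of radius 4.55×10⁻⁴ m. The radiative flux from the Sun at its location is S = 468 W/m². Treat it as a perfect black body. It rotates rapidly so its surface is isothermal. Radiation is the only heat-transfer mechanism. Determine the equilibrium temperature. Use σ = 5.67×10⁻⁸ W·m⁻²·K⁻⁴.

At equilibrium, absorbed power = emitted power.
Absorbing cross-section = πr² = 6.504×10⁻⁷ m²; emitting surface = 4πr² = 2.602×10⁻⁶ m² (ratio 4).
S·A_cross = εσ·A_surf·T⁴  ⇒  T⁴ = S/(4σ).
T⁴ = 1.00·468/(4·5.67×10⁻⁸) = 2.063×10⁹ K⁴.
T = (2.063×10⁹)^(1/4).

T ≈ 213 K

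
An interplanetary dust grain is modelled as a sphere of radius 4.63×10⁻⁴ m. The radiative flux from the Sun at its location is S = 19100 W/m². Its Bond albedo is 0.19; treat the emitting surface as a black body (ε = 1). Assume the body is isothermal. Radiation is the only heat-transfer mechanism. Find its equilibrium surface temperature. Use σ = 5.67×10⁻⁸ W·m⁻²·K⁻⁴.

T ≈ 511 K

At equilibrium, absorbed power = emitted power.
Absorbing cross-section = πr² = 6.735×10⁻⁷ m²; emitting surface = 4πr² = 2.694×10⁻⁶ m² (ratio 4).
(1−a)S·A_cross = εσ·A_surf·T⁴  ⇒  T⁴ = (1−a)S/(4σ).
T⁴ = 0.810·19100/(4·5.67×10⁻⁸) = 6.821×10¹⁰ K⁴.
T = (6.821×10¹⁰)^(1/4).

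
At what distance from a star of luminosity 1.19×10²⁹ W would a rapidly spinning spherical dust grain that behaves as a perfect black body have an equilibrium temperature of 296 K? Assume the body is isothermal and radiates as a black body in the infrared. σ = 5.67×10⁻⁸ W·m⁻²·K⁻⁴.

d ≈ 2.33×10¹² m

For an isothermal black-emitting sphere, (1−a)S·πr² = σ·4πr²·T⁴ ⇒ S = 4σT⁴/(1−a).
S = 4·5.67×10⁻⁸·(296)⁴/1.00 = 1741 W/m².
Flux falls as S = L/(4πd²), so d = √(L/(4πS)) = √(1.19×10²⁹/(4π·1741)).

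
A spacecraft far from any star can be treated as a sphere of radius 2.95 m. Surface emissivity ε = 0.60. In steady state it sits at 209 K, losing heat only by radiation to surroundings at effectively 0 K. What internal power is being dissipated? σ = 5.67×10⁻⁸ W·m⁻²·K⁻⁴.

Steady state: P = εσA T⁴.
A = 4πr² = 109.4 m²; T⁴ = (209)⁴ = 1.908×10⁹ K⁴.
P = 0.60 × 5.67×10⁻⁸ × 109.4 × 1.908×10⁹.

P ≈ 7100 W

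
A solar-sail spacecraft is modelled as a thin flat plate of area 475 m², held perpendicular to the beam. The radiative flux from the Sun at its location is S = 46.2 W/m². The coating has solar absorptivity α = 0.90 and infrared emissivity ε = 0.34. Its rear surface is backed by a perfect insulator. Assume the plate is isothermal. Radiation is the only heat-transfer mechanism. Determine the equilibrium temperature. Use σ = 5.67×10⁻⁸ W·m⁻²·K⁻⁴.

At equilibrium, absorbed power = emitted power.
Absorbing cross-section = A = 475.0 m²; emitting surface = A = 475.0 m² (ratio 1).
αS·A_cross = εσ·A_surf·T⁴  ⇒  T⁴ = αS/(ε·1σ).
T⁴ = 0.900·46.2/(0.34·1·5.67×10⁻⁸) = 2.157×10⁹ K⁴.
T = (2.157×10⁹)^(1/4).

T ≈ 216 K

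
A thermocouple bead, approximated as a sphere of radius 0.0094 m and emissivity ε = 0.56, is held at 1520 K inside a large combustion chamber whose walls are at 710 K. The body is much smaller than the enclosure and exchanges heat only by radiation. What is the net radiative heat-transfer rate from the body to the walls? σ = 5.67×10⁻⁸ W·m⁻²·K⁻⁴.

P_net ≈ 179 W

For a small grey body in a large enclosure: P_net = εσA(T_body⁴ − T_wall⁴).
A = 4πr² = 0.001110 m²; T_body⁴ − T_wall⁴ = 5.338×10¹² − 2.541×10¹¹ = 5.084×10¹² K⁴.
|P_net| = 0.56·5.67×10⁻⁸·0.001110·5.084×10¹².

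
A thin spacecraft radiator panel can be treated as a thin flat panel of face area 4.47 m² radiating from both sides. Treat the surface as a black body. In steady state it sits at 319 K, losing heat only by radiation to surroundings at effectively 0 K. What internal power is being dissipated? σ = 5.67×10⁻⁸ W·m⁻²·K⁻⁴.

Steady state: P = εσA T⁴.
A = 2·4.47 = 8.940 m²; T⁴ = (319)⁴ = 1.036×10¹⁰ K⁴.
P = 1.0 × 5.67×10⁻⁸ × 8.940 × 1.036×10¹⁰.

P ≈ 5250 W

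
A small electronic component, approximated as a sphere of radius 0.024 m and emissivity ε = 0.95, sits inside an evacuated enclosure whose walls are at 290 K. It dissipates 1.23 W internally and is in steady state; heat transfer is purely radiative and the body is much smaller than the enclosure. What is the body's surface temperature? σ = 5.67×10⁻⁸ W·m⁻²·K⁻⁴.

For a small grey body in a large enclosure, net radiated power = εσA(T⁴ − T_w⁴).
Steady state: P = εσA(T⁴ − T_w⁴) with A = 4πr² = 0.007238 m².
T⁴ = P/(εσA) + T_w⁴ = 1.23/(0.95·5.67×10⁻⁸·0.007238) + (290)⁴
    = 3.155×10⁹ + 7.073×10⁹ = 1.023×10¹⁰ K⁴.

T ≈ 318 K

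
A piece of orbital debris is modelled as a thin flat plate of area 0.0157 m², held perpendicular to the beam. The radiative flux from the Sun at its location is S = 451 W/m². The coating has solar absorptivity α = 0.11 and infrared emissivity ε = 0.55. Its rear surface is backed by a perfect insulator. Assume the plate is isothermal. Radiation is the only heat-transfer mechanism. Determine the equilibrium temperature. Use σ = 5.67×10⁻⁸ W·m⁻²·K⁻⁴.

At equilibrium, absorbed power = emitted power.
Absorbing cross-section = A = 0.01570 m²; emitting surface = A = 0.01570 m² (ratio 1).
αS·A_cross = εσ·A_surf·T⁴  ⇒  T⁴ = αS/(ε·1σ).
T⁴ = 0.110·451/(0.55·1·5.67×10⁻⁸) = 1.591×10⁹ K⁴.
T = (1.591×10⁹)^(1/4).

T ≈ 200 K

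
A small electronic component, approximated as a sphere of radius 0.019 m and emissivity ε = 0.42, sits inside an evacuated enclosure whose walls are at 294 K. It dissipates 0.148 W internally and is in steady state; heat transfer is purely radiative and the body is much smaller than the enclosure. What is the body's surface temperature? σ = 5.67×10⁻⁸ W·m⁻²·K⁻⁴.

For a small grey body in a large enclosure, net radiated power = εσA(T⁴ − T_w⁴).
Steady state: P = εσA(T⁴ − T_w⁴) with A = 4πr² = 0.004536 m².
T⁴ = P/(εσA) + T_w⁴ = 0.148/(0.42·5.67×10⁻⁸·0.004536) + (294)⁴
    = 1.370×10⁹ + 7.471×10⁹ = 8.841×10⁹ K⁴.

T ≈ 307 K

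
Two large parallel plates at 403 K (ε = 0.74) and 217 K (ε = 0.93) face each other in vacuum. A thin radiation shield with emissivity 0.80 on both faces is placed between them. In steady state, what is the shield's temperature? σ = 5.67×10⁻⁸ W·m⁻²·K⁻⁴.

In steady state the net flux on the hot side equals that on the cold side.
σ(T₁⁴−T_s⁴)/D₁ = σ(T_s⁴−T₂⁴)/D₂, with D₁ = 1/ε₁+1/ε_s−1 = 1.601, D₂ = 1/ε_s+1/ε₂−1 = 1.325.
Solve for T_s⁴: T_s⁴ = (D₂·T₁⁴ + D₁·T₂⁴)/(D₁+D₂) = 1.316×10¹⁰ K⁴.

T_s ≈ 339 K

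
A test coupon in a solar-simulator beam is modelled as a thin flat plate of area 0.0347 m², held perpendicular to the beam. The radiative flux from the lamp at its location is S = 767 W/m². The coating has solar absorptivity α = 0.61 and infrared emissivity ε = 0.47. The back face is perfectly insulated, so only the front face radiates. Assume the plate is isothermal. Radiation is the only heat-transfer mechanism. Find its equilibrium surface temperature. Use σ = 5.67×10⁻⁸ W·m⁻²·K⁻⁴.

At equilibrium, absorbed power = emitted power.
Absorbing cross-section = A = 0.03470 m²; emitting surface = A = 0.03470 m² (ratio 1).
αS·A_cross = εσ·A_surf·T⁴  ⇒  T⁴ = αS/(ε·1σ).
T⁴ = 0.610·767/(0.47·1·5.67×10⁻⁸) = 1.756×10¹⁰ K⁴.
T = (1.756×10¹⁰)^(1/4).

T ≈ 364 K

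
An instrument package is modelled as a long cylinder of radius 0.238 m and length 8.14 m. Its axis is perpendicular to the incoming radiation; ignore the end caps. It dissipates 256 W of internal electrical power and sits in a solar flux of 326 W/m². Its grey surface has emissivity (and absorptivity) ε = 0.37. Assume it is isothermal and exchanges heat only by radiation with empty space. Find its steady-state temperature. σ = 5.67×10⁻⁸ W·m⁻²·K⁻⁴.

At steady state, absorbed solar power + internal power = radiated power.
Absorbed: α·S·A_cross = 0.37·326·3.875 = 467.4 W (cross-section 2rL).
Total input = 467.4 + 256 = 723.4 W.
Radiated: εσ·A_surf·T⁴ with A_surf = 2πrL = 12.17 m².
T⁴ = 723.4/(0.37·5.67×10⁻⁸·12.17) = 2.833×10⁹ K⁴.

T ≈ 231 K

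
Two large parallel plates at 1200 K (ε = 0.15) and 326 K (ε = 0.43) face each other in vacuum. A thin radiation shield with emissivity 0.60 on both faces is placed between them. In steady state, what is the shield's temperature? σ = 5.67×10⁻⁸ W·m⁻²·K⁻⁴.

T_s ≈ 883 K

In steady state the net flux on the hot side equals that on the cold side.
σ(T₁⁴−T_s⁴)/D₁ = σ(T_s⁴−T₂⁴)/D₂, with D₁ = 1/ε₁+1/ε_s−1 = 7.333, D₂ = 1/ε_s+1/ε₂−1 = 2.992.
Solve for T_s⁴: T_s⁴ = (D₂·T₁⁴ + D₁·T₂⁴)/(D₁+D₂) = 6.089×10¹¹ K⁴.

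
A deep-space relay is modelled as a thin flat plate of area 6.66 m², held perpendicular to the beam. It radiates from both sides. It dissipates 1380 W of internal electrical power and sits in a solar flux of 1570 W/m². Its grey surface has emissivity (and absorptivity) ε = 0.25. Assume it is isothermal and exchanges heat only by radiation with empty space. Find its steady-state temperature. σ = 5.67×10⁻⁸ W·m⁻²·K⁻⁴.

T ≈ 381 K

At steady state, absorbed solar power + internal power = radiated power.
Absorbed: α·S·A_cross = 0.25·1570·6.660 = 2614 W (cross-section A).
Total input = 2614 + 1380 = 3994 W.
Radiated: εσ·A_surf·T⁴ with A_surf = 2A = 13.32 m².
T⁴ = 3994/(0.25·5.67×10⁻⁸·13.32) = 2.115×10¹⁰ K⁴.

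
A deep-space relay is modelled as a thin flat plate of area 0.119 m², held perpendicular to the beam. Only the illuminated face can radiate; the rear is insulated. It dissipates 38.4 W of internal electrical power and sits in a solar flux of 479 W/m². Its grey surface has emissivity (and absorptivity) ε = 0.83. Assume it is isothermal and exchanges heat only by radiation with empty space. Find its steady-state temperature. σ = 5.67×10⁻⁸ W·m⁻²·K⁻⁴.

At steady state, absorbed solar power + internal power = radiated power.
Absorbed: α·S·A_cross = 0.83·479·0.1190 = 47.31 W (cross-section A).
Total input = 47.31 + 38.4 = 85.71 W.
Radiated: εσ·A_surf·T⁴ with A_surf = A = 0.1190 m².
T⁴ = 85.71/(0.83·5.67×10⁻⁸·0.1190) = 1.530×10¹⁰ K⁴.

T ≈ 352 K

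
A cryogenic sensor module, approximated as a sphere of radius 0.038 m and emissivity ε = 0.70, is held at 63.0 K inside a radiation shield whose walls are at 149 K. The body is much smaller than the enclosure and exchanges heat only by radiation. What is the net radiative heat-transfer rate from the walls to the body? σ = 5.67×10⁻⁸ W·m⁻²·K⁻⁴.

P_net ≈ 0.344 W

For a small grey body in a large enclosure: P_net = εσA(T_body⁴ − T_wall⁴).
A = 4πr² = 0.01815 m²; T_body⁴ − T_wall⁴ = 1.575×10⁷ − 4.929×10⁸ = -4.771×10⁸ K⁴.
|P_net| = 0.70·5.67×10⁻⁸·0.01815·4.771×10⁸.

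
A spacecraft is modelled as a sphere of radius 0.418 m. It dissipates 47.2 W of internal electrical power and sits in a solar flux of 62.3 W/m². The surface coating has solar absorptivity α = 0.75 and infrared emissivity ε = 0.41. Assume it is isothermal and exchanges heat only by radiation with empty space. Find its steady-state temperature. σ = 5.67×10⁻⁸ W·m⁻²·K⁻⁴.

T ≈ 194 K

At steady state, absorbed solar power + internal power = radiated power.
Absorbed: α·S·A_cross = 0.75·62.3·0.5489 = 25.65 W (cross-section πr²).
Total input = 25.65 + 47.2 = 72.85 W.
Radiated: εσ·A_surf·T⁴ with A_surf = 4πr² = 2.196 m².
T⁴ = 72.85/(0.41·5.67×10⁻⁸·2.196) = 1.427×10⁹ K⁴.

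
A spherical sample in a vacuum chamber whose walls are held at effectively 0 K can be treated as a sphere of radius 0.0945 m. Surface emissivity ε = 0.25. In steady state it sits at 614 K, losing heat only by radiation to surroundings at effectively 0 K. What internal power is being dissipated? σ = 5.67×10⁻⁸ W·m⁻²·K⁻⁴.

Steady state: P = εσA T⁴.
A = 4πr² = 0.1122 m²; T⁴ = (614)⁴ = 1.421×10¹¹ K⁴.
P = 0.25 × 5.67×10⁻⁸ × 0.1122 × 1.421×10¹¹.

P ≈ 226 W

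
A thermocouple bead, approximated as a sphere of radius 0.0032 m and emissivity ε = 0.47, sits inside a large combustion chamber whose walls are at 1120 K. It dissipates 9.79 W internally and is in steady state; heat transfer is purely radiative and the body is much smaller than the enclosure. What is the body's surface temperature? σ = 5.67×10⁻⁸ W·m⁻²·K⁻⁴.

For a small grey body in a large enclosure, net radiated power = εσA(T⁴ − T_w⁴).
Steady state: P = εσA(T⁴ − T_w⁴) with A = 4πr² = 1.287×10⁻⁴ m².
T⁴ = P/(εσA) + T_w⁴ = 9.79/(0.47·5.67×10⁻⁸·1.287×10⁻⁴) + (1120)⁴
    = 2.855×10¹² + 1.574×10¹² = 4.428×10¹² K⁴.

T ≈ 1450 K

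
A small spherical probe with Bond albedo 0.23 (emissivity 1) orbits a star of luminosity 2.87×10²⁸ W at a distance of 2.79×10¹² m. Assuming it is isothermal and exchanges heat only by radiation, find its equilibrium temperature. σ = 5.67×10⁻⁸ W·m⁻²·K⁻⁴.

First find the stellar flux at distance d: S = L/(4πd²) = 2.87×10²⁸/(4π·(2.79×10¹²)²) = 293.4 W/m².
For an isothermal sphere, absorbed (1−a)S·πr² = emitted σ·4πr²·T⁴, so T⁴ = (1−a)S/(4σ).
T⁴ = 0.770·293.4/(4·5.67×10⁻⁸) = 9.961×10⁸ K⁴.

T ≈ 178 K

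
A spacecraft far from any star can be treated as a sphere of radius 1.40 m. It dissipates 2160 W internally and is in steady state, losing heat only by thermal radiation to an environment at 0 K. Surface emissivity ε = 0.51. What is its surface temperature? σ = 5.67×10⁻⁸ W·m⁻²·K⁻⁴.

Steady state: internal power = radiated power, P = εσA T⁴.
Radiating area A = 4πr² = 24.63 m².
T⁴ = P/(εσA) = 2160/(0.51·5.67×10⁻⁸·24.63) = 3.033×10⁹ K⁴.
T = (3.033×10⁹)^(1/4).

T ≈ 235 K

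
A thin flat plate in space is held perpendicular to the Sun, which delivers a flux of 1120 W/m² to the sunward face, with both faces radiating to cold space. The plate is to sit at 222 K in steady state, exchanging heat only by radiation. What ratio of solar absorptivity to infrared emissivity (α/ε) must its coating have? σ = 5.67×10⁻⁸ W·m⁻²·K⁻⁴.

α/ε ≈ 0.246

Balance: αS·A = εσ·2A·T⁴ ⇒ α/ε = 2σT⁴/S.
α/ε = 2·5.67×10⁻⁸·(222)⁴/1120 = 2·5.67×10⁻⁸·2.429×10⁹/1120.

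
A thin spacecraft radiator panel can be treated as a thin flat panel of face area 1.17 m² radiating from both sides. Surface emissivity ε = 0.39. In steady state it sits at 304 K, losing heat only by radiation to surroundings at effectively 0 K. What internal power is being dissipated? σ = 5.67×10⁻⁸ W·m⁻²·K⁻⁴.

P ≈ 442 W

Steady state: P = εσA T⁴.
A = 2·1.17 = 2.340 m²; T⁴ = (304)⁴ = 8.541×10⁹ K⁴.
P = 0.39 × 5.67×10⁻⁸ × 2.340 × 8.541×10⁹.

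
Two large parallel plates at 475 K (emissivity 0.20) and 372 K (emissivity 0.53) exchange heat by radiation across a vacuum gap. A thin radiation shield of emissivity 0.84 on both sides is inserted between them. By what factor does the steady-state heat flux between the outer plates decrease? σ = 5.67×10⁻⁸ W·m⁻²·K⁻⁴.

Without shield: q₀ = σΔ(T⁴)/(1/ε₁+1/ε₂−1) with denominator 5.887.
With shield the two gaps are in series; the resistances add: (1/ε₁+1/ε_s−1)+(1/ε_s+1/ε₂−1) = 5.190+2.077 = 7.268.
Heat-flux ratio q₀/q = 7.268/5.887.

factor ≈ 1.23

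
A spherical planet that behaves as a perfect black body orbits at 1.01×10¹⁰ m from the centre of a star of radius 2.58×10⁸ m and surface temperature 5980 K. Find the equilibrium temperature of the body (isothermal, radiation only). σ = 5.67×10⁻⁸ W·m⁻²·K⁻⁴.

The star's surface emits σT_*⁴; at distance d the flux is S = σT_*⁴(R_*/d)².
S = 5.67×10⁻⁸·(5980)⁴·(2.58×10⁸/1.01×10¹⁰)² = 47310 W/m².
For an isothermal sphere T⁴ = (1−a)S/(4σ) = 2.086×10¹¹ K⁴.

T ≈ 676 K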